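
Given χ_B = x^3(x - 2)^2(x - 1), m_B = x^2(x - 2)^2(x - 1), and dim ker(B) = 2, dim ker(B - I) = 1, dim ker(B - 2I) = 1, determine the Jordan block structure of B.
λ = 0: algebraic multiplicity 3 (exponent in χ_B), largest block size 2 (exponent in m_B), 2 blocks (geometric multiplicity). These force block sizes [2, 1].
λ = 1: algebraic multiplicity 1 (exponent in χ_B), largest block size 1 (exponent in m_B), 1 block (geometric multiplicity). This forces block sizes [1].
λ = 2: algebraic multiplicity 2 (exponent in χ_B), largest block size 2 (exponent in m_B), 1 block (geometric multiplicity). This forces block sizes [2].

Jordan blocks: (0, 2), (0, 1), (1, 1), (2, 2)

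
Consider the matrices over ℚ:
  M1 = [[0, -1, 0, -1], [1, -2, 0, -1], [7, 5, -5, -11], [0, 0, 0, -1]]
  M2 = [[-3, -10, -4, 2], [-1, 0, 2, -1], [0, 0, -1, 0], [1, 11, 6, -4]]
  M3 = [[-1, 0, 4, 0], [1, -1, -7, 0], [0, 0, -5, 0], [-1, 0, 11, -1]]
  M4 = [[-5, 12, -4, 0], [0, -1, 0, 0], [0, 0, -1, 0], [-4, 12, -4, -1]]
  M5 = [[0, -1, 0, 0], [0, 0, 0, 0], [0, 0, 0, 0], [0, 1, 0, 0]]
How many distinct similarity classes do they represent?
Characteristic polynomials: χ_{M1} = (x + 1)^3(x + 5), χ_{M2} = (x + 1)^3(x + 5), χ_{M3} = (x + 1)^3(x + 5), χ_{M4} = (x + 1)^3(x + 5), χ_{M5} = x^4.

{M1, M2, M3}: invariant factors x + 1, (x + 1)^2(x + 5).

{M4}: invariant factors x + 1, x + 1, (x + 1)(x + 5).

{M5}: invariant factors x, x, x^2.

Matrices are similar if and only if their invariant-factor lists agree; the partition into similarity classes is {M1, M2, M3}, {M4}, {M5}.

3 classes: {M1, M2, M3}, {M4}, {M5}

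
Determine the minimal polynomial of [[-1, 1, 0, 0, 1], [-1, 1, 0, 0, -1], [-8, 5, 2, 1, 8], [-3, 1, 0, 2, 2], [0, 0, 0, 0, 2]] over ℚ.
The characteristic polynomial factors as x^2(x - 2)^3. The minimal polynomial is ∏(x - λ)^{k_λ} where k_λ is the size of the largest Jordan block at λ.

For λ = 0: rank(A) = 4, and the largest Jordan block has size 2 (the smallest k with rank(A^k) = rank(A^(k+1))).
For λ = 2: rank(A - 2I) = 4, and the largest Jordan block has size 3 (the smallest k with rank((A - 2I)^k) = rank((A - 2I)^(k+1))).

So m_A(x) = x^2(x - 2)^3.

m_A(x) = x^2(x - 2)^3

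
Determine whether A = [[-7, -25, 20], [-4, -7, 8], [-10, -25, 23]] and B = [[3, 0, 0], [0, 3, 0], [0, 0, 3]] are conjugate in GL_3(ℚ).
Both have characteristic polynomial (x - 3)^3, but the minimal polynomial of A is (x - 3)^2 while the minimal polynomial of B is x - 3. The minimal polynomial is a similarity invariant, so A and B are not similar.

No.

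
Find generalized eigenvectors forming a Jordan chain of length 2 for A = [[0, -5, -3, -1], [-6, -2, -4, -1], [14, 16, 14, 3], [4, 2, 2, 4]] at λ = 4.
v_1 = [[0, 1, -2, 0]]^T, v_2 = [[1, 2, -4, -2]]^T

We seek v_1 ∈ ker((A - 4I)^2) \ ker(A - 4I), then set v_{i+1} = (A - 4I) v_i.

One such chain is v_1 = [[0, 1, -2, 0]]^T, v_2 = [[1, 2, -4, -2]]^T. Check: (A - 4I) v_2 = [[0, 0, 0, 0]]^T = 0.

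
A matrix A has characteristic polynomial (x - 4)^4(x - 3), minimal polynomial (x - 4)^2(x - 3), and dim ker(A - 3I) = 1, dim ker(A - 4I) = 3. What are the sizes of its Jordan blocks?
Jordan blocks: (3, 1), (4, 2), (4, 1), (4, 1)

λ = 3: algebraic multiplicity 1 (exponent in χ_A), largest block size 1 (exponent in m_A), 1 block (geometric multiplicity). This forces block sizes [1].
λ = 4: algebraic multiplicity 4 (exponent in χ_A), largest block size 2 (exponent in m_A), 3 blocks (geometric multiplicity). These force block sizes [2, 1, 1].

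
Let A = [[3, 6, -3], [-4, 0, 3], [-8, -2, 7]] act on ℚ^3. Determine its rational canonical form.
R = [[0, 0, 18], [1, 0, -27], [0, 1, 10]]

The invariant factors of A (the non-unit diagonal entries of the Smith normal form of xI - A over ℚ[x]) are (x - 6)(x - 3)(x - 1), each dividing the next. The characteristic polynomial is their product, (x - 6)(x - 3)(x - 1).

The rational canonical form is the block-diagonal matrix of companion matrices C(f_i):
R = [[0, 0, 18], [1, 0, -27], [0, 1, 10]].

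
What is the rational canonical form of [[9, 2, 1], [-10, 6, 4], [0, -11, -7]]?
The invariant factors of A (the non-unit diagonal entries of the Smith normal form of xI - A over ℚ[x]) are (x - 4)(x^2 - 4x - 3), each dividing the next. The characteristic polynomial is their product, (x - 4)(x^2 - 4x - 3).

The rational canonical form is the block-diagonal matrix of companion matrices C(f_i):
R = [[0, 0, -12], [1, 0, -13], [0, 1, 8]].

Note the characteristic polynomial does not split into linear factors over ℚ, so A has no Jordan form over ℚ; the rational canonical form exists over any field.

R = [[0, 0, -12], [1, 0, -13], [0, 1, 8]]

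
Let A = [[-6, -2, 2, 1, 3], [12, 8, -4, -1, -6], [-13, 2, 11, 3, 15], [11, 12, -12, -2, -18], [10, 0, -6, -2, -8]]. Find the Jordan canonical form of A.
J = [[-3, 1, 0, 0, 0], [0, -3, 0, 0, 0], [0, 0, 1, 0, 0], [0, 0, 0, 4, 1], [0, 0, 0, 0, 4]]

The characteristic polynomial is det(xI - A) = (x - 4)^2(x - 1)(x + 3)^2, so the eigenvalues are -3 (algebraic multiplicity 2), 1 (algebraic multiplicity 1), 4 (algebraic multiplicity 2).

For λ = -3: rank(A + 3I) = 4, rank((A + 3I)^2) = 3. The eigenspace has dimension 5 - 4 = 1, so there is 1 Jordan block; the rank sequence gives block sizes [2].

For λ = 1: algebraic multiplicity 1 gives one 1×1 block.

For λ = 4: rank(A - 4I) = 4, rank((A - 4I)^2) = 3. The eigenspace has dimension 5 - 4 = 1, so there is 1 Jordan block; the rank sequence gives block sizes [2].

Assembling the blocks gives the Jordan form J above.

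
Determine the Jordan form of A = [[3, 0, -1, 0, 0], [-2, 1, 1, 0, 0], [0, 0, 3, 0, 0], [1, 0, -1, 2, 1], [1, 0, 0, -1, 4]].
The characteristic polynomial is det(xI - A) = (x - 3)^4(x - 1), so the eigenvalues are 1 (algebraic multiplicity 1), 3 (algebraic multiplicity 4).

For λ = 1: algebraic multiplicity 1 gives one 1×1 block.

For λ = 3: rank(A - 3I) = 3, rank((A - 3I)^2) = 1. The eigenspace has dimension 5 - 3 = 2, so there are 2 Jordan blocks; the rank sequence gives block sizes [2, 2].

Assembling the blocks gives the Jordan form J above.

J = [[1, 0, 0, 0, 0], [0, 3, 1, 0, 0], [0, 0, 3, 0, 0], [0, 0, 0, 3, 1], [0, 0, 0, 0, 3]]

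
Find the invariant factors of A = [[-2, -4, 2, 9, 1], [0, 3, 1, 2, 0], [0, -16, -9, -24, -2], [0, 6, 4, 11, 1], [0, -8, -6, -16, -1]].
The Jordan structure of A has elementary divisors (x + 2), (x - 1)^2, (x - 1)^2. Arranging the block sizes at each eigenvalue in decreasing order and taking row products gives the invariant factors.

Invariant factors (smallest first, each dividing the next): (x - 1)^2, (x - 1)^2(x + 2).

Check: the last factor (x - 1)^2(x + 2) is the minimal polynomial, and the product (x - 1)^4(x + 2) is the characteristic polynomial.

(x - 1)^2, (x - 1)^2(x + 2)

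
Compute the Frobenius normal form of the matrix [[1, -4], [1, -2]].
The invariant factors of A (the non-unit diagonal entries of the Smith normal form of xI - A over ℚ[x]) are x^2 + x + 2, each dividing the next. The characteristic polynomial is their product, x^2 + x + 2.

The rational canonical form is the block-diagonal matrix of companion matrices C(f_i):
R = [[0, -2], [1, -1]].

Note the characteristic polynomial does not split into linear factors over ℚ, so A has no Jordan form over ℚ; the rational canonical form exists over any field.

R = [[0, -2], [1, -1]]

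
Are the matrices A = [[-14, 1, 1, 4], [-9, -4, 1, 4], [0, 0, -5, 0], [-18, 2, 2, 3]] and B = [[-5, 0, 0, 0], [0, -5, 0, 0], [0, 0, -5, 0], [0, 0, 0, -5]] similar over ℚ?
No.

Both have characteristic polynomial (x + 5)^4, but the minimal polynomial of A is (x + 5)^2 while the minimal polynomial of B is x + 5. The minimal polynomial is a similarity invariant, so A and B are not similar.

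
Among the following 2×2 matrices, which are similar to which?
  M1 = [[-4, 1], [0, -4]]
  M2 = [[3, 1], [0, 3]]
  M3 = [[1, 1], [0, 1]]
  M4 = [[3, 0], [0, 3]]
Characteristic polynomials: χ_{M1} = (x + 4)^2, χ_{M2} = (x - 3)^2, χ_{M3} = (x - 1)^2, χ_{M4} = (x - 3)^2.

{M1}: invariant factors (x + 4)^2.

{M2}: invariant factors (x - 3)^2.

{M3}: invariant factors (x - 1)^2.

{M4}: invariant factors x - 3, x - 3.

Matrices are similar if and only if their invariant-factor lists agree; the partition into similarity classes is {M1}, {M2}, {M3}, {M4}.

4 classes: {M1}, {M2}, {M3}, {M4}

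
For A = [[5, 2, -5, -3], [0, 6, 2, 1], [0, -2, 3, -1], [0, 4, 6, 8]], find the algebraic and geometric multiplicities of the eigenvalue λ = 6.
algebraic multiplicity 2, geometric multiplicity 1

The characteristic polynomial is (x - 6)^2(x - 5)^2, so the factor x - 6 appears with exponent 2: the algebraic multiplicity is 2.

rank(A - 6I) = 3, so the eigenspace has dimension 4 - 3 = 1: the geometric multiplicity is 1.

Since 1 < 2, A is not diagonalizable.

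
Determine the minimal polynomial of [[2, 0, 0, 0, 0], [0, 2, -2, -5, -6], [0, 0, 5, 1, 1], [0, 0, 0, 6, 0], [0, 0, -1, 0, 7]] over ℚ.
The characteristic polynomial factors as (x - 6)^3(x - 2)^2. The minimal polynomial is ∏(x - λ)^{k_λ} where k_λ is the size of the largest Jordan block at λ.

For λ = 2: rank(A - 2I) = 3, and the largest Jordan block has size 1 (the smallest k with rank((A - 2I)^k) = rank((A - 2I)^(k+1))).
For λ = 6: rank(A - 6I) = 4, and the largest Jordan block has size 3 (the smallest k with rank((A - 6I)^k) = rank((A - 6I)^(k+1))).

So m_A(x) = (x - 6)^3(x - 2).

m_A(x) = (x - 6)^3(x - 2)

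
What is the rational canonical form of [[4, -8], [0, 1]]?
The invariant factors of A (the non-unit diagonal entries of the Smith normal form of xI - A over ℚ[x]) are (x - 4)(x - 1), each dividing the next. The characteristic polynomial is their product, (x - 4)(x - 1).

The rational canonical form is the block-diagonal matrix of companion matrices C(f_i):
R = [[0, -4], [1, 5]].

R = [[0, -4], [1, 5]]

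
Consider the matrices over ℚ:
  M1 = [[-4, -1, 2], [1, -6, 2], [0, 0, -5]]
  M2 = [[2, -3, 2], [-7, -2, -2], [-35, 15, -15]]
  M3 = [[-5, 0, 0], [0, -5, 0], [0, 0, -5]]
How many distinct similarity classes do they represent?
2 classes: {M1, M2}, {M3}

Characteristic polynomials: χ_{M1} = (x + 5)^3, χ_{M2} = (x + 5)^3, χ_{M3} = (x + 5)^3.

{M1, M2}: invariant factors x + 5, (x + 5)^2.

{M3}: invariant factors x + 5, x + 5, x + 5.

Matrices are similar if and only if their invariant-factor lists agree; the partition into similarity classes is {M1, M2}, {M3}.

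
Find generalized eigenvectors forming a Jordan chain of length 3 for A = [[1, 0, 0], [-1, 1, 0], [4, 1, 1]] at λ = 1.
v_1 = [[-1, 2, -3]]^T, v_2 = [[0, 1, -2]]^T, v_3 = [[0, 0, 1]]^T

We seek v_1 ∈ ker((A - I)^3) \ ker((A - I)^2), then set v_{i+1} = (A - I) v_i.

One such chain is v_1 = [[-1, 2, -3]]^T, v_2 = [[0, 1, -2]]^T, v_3 = [[0, 0, 1]]^T. Check: (A - I) v_3 = [[0, 0, 0]]^T = 0.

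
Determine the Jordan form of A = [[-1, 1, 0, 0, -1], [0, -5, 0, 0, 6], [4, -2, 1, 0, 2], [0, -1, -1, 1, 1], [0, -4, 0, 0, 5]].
The characteristic polynomial is det(xI - A) = (x - 1)^3(x + 1)^2, so the eigenvalues are -1 (algebraic multiplicity 2), 1 (algebraic multiplicity 3).

For λ = -1: rank(A + I) = 4, rank((A + I)^2) = 3. The eigenspace has dimension 5 - 4 = 1, so there is 1 Jordan block; the rank sequence gives block sizes [2].

For λ = 1: rank(A - I) = 3, rank((A - I)^2) = 2. The eigenspace has dimension 5 - 3 = 2, so there are 2 Jordan blocks; the rank sequence gives block sizes [2, 1].

Assembling the blocks gives the Jordan form J above.

J = [[-1, 1, 0, 0, 0], [0, -1, 0, 0, 0], [0, 0, 1, 1, 0], [0, 0, 0, 1, 0], [0, 0, 0, 0, 1]]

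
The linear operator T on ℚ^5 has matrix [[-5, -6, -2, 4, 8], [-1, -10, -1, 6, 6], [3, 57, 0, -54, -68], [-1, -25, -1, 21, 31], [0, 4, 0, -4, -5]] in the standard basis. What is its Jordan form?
The characteristic polynomial is det(xI - A) = (x - 5)^2(x + 3)^3, so the eigenvalues are -3 (algebraic multiplicity 3), 5 (algebraic multiplicity 2).

For λ = -3: rank(A + 3I) = 3, rank((A + 3I)^2) = 2. The eigenspace has dimension 5 - 3 = 2, so there are 2 Jordan blocks; the rank sequence gives block sizes [2, 1].

For λ = 5: rank(A - 5I) = 4, rank((A - 5I)^2) = 3. The eigenspace has dimension 5 - 4 = 1, so there is 1 Jordan block; the rank sequence gives block sizes [2].

Assembling the blocks gives the Jordan form J above.

J = [[-3, 1, 0, 0, 0], [0, -3, 0, 0, 0], [0, 0, -3, 0, 0], [0, 0, 0, 5, 1], [0, 0, 0, 0, 5]]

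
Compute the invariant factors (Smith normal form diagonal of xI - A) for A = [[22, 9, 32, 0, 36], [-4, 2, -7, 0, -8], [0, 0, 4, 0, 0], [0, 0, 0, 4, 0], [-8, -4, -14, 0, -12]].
The Jordan structure of A has elementary divisors (x - 4)^3, (x - 4), (x - 4). Arranging the block sizes at each eigenvalue in decreasing order and taking row products gives the invariant factors.

Invariant factors (smallest first, each dividing the next): x - 4, x - 4, (x - 4)^3.

Check: the last factor (x - 4)^3 is the minimal polynomial, and the product (x - 4)^5 is the characteristic polynomial.

x - 4, x - 4, (x - 4)^3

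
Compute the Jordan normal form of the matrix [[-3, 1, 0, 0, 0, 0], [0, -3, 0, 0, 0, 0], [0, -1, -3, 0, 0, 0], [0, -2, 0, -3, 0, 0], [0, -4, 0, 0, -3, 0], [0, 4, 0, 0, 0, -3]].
J = [[-3, 1, 0, 0, 0, 0], [0, -3, 0, 0, 0, 0], [0, 0, -3, 0, 0, 0], [0, 0, 0, -3, 0, 0], [0, 0, 0, 0, -3, 0], [0, 0, 0, 0, 0, -3]]

The characteristic polynomial is det(xI - A) = (x + 3)^6, so the eigenvalues are -3 (algebraic multiplicity 6).

For λ = -3: rank(A + 3I) = 1, rank((A + 3I)^2) = 0. The eigenspace has dimension 6 - 1 = 5, so there are 5 Jordan blocks; the rank sequence gives block sizes [2, 1, 1, 1, 1].

Assembling the blocks gives the Jordan form J above.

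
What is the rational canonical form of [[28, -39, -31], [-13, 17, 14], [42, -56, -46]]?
The invariant factors of A (the non-unit diagonal entries of the Smith normal form of xI - A over ℚ[x]) are (x + 4)(x^2 - 3x - 3), each dividing the next. The characteristic polynomial is their product, (x + 4)(x^2 - 3x - 3).

The rational canonical form is the block-diagonal matrix of companion matrices C(f_i):
R = [[0, 0, 12], [1, 0, 15], [0, 1, -1]].

Note the characteristic polynomial does not split into linear factors over ℚ, so A has no Jordan form over ℚ; the rational canonical form exists over any field.

R = [[0, 0, 12], [1, 0, 15], [0, 1, -1]]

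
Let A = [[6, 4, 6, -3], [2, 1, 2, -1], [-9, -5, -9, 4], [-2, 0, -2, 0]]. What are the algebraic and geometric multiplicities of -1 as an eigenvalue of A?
algebraic multiplicity 2, geometric multiplicity 1

The characteristic polynomial is x^2(x + 1)^2, so the factor x + 1 appears with exponent 2: the algebraic multiplicity is 2.

rank(A + I) = 3, so the eigenspace has dimension 4 - 3 = 1: the geometric multiplicity is 1.

Since 1 < 2, A is not diagonalizable.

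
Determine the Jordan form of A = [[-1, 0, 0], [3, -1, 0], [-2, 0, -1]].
The characteristic polynomial is det(xI - A) = (x + 1)^3, so the eigenvalues are -1 (algebraic multiplicity 3).

For λ = -1: rank(A + I) = 1, rank((A + I)^2) = 0. The eigenspace has dimension 3 - 1 = 2, so there are 2 Jordan blocks; the rank sequence gives block sizes [2, 1].

Assembling the blocks gives the Jordan form J above.

J = [[-1, 1, 0], [0, -1, 0], [0, 0, -1]]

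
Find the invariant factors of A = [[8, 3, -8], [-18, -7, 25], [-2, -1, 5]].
(x - 2)^3

The Jordan structure of A has elementary divisors (x - 2)^3. Arranging the block sizes at each eigenvalue in decreasing order and taking row products gives the invariant factors.

Invariant factors (smallest first, each dividing the next): (x - 2)^3.

Check: the last factor (x - 2)^3 is the minimal polynomial, and the product (x - 2)^3 is the characteristic polynomial.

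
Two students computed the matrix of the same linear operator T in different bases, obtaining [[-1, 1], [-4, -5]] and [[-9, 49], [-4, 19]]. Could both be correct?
No.

trace(A) = -6 but trace(B) = 10. The trace is a similarity invariant, so A and B are not similar.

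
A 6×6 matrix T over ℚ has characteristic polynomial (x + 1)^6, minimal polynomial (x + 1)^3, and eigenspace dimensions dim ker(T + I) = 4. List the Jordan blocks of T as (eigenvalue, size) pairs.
Jordan blocks: (-1, 3), (-1, 1), (-1, 1), (-1, 1)

λ = -1: algebraic multiplicity 6 (exponent in χ_T), largest block size 3 (exponent in m_T), 4 blocks (geometric multiplicity). These force block sizes [3, 1, 1, 1].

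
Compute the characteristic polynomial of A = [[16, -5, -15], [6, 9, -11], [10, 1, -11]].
xI - A = [[x - 16, 5, 15], [-6, x - 9, 11], [-10, -1, x + 11]].

Expanding det(xI - A) along the first row:
det(xI - A) = + (x - 16)·det([[x - 9, 11], [-1, x + 11]]) - (5)·det([[-6, 11], [-10, x + 11]]) + (15)·det([[-6, x - 9], [-10, -1]]).

Evaluating gives χ_A(x) = x^3 - 14x^2 + 60x - 72 = (x - 6)^2(x - 2).

χ_A(x) = (x - 6)^2(x - 2)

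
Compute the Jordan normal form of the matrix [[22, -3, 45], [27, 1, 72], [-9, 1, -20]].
J = [[-5, 0, 0], [0, 4, 1], [0, 0, 4]]

The characteristic polynomial is det(xI - A) = (x - 4)^2(x + 5), so the eigenvalues are -5 (algebraic multiplicity 1), 4 (algebraic multiplicity 2).

For λ = -5: algebraic multiplicity 1 gives one 1×1 block.

For λ = 4: rank(A - 4I) = 2, rank((A - 4I)^2) = 1. The eigenspace has dimension 3 - 2 = 1, so there is 1 Jordan block; the rank sequence gives block sizes [2].

Assembling the blocks gives the Jordan form J above.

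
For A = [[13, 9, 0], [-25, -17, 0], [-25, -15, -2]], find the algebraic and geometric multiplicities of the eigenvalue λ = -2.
algebraic multiplicity 3, geometric multiplicity 2

The characteristic polynomial is (x + 2)^3, so the factor x + 2 appears with exponent 3: the algebraic multiplicity is 3.

rank(A + 2I) = 1, so the eigenspace has dimension 3 - 1 = 2: the geometric multiplicity is 2.

Since 2 < 3, A is not diagonalizable.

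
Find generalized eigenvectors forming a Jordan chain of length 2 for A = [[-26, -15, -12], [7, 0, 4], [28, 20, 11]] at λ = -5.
v_1 = [[0, 1, -1]]^T, v_2 = [[-3, 1, 4]]^T

We seek v_1 ∈ ker((A + 5I)^2) \ ker(A + 5I), then set v_{i+1} = (A + 5I) v_i.

One such chain is v_1 = [[0, 1, -1]]^T, v_2 = [[-3, 1, 4]]^T. Check: (A + 5I) v_2 = [[0, 0, 0]]^T = 0.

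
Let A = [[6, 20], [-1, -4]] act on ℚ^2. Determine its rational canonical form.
The invariant factors of A (the non-unit diagonal entries of the Smith normal form of xI - A over ℚ[x]) are x^2 - 2x - 4, each dividing the next. The characteristic polynomial is their product, x^2 - 2x - 4.

The rational canonical form is the block-diagonal matrix of companion matrices C(f_i):
R = [[0, 4], [1, 2]].

Note the characteristic polynomial does not split into linear factors over ℚ, so A has no Jordan form over ℚ; the rational canonical form exists over any field.

R = [[0, 4], [1, 2]]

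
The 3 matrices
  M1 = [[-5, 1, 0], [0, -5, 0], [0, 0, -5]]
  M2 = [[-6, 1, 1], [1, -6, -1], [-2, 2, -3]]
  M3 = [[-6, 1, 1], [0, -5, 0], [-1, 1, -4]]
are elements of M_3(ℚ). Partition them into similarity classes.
1 class: {M1, M2, M3}

Characteristic polynomials: χ_{M1} = (x + 5)^3, χ_{M2} = (x + 5)^3, χ_{M3} = (x + 5)^3.

{M1, M2, M3}: invariant factors x + 5, (x + 5)^2.

Matrices are similar if and only if their invariant-factor lists agree; the partition into similarity classes is {M1, M2, M3}.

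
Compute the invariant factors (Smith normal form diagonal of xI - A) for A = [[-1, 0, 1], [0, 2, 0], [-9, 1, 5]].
(x - 2)^3

The Jordan structure of A has elementary divisors (x - 2)^3. Arranging the block sizes at each eigenvalue in decreasing order and taking row products gives the invariant factors.

Invariant factors (smallest first, each dividing the next): (x - 2)^3.

Check: the last factor (x - 2)^3 is the minimal polynomial, and the product (x - 2)^3 is the characteristic polynomial.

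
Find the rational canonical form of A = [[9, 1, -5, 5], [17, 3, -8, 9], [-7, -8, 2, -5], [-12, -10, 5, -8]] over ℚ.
The invariant factors of A (the non-unit diagonal entries of the Smith normal form of xI - A over ℚ[x]) are (x - 6)(x - 2)(x^2 + 2x + 2), each dividing the next. The characteristic polynomial is their product, (x - 6)(x - 2)(x^2 + 2x + 2).

The rational canonical form is the block-diagonal matrix of companion matrices C(f_i):
R = [[0, 0, 0, -24], [1, 0, 0, -8], [0, 1, 0, 2], [0, 0, 1, 6]].

Note the characteristic polynomial does not split into linear factors over ℚ, so A has no Jordan form over ℚ; the rational canonical form exists over any field.

R = [[0, 0, 0, -24], [1, 0, 0, -8], [0, 1, 0, 2], [0, 0, 1, 6]]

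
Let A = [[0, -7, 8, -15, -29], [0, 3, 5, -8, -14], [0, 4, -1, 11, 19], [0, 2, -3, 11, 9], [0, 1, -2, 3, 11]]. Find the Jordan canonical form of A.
J = [[0, 0, 0, 0, 0], [0, 6, 1, 0, 0], [0, 0, 6, 1, 0], [0, 0, 0, 6, 0], [0, 0, 0, 0, 6]]

The characteristic polynomial is det(xI - A) = x(x - 6)^4, so the eigenvalues are 0 (algebraic multiplicity 1), 6 (algebraic multiplicity 4).

For λ = 0: algebraic multiplicity 1 gives one 1×1 block.

For λ = 6: rank(A - 6I) = 3, rank((A - 6I)^2) = 2, rank((A - 6I)^3) = 1. The eigenspace has dimension 5 - 3 = 2, so there are 2 Jordan blocks; the rank sequence gives block sizes [3, 1].

Assembling the blocks gives the Jordan form J above.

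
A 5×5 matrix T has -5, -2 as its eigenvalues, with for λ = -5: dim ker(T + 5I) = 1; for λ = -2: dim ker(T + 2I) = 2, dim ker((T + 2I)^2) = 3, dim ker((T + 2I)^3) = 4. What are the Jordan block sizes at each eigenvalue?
Jordan blocks: (-5, 1), (-2, 3), (-2, 1)

λ = -5: successive nullity increments [1] count blocks of size ≥ k; block sizes are [1].
λ = -2: successive nullity increments [2, 1, 1] count blocks of size ≥ k; block sizes are [3, 1].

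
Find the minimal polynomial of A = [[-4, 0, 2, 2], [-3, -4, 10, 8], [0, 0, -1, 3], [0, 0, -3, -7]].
m_A(x) = (x + 4)^2

The characteristic polynomial factors as (x + 4)^4. The minimal polynomial is ∏(x - λ)^{k_λ} where k_λ is the size of the largest Jordan block at λ.

For λ = -4: rank(A + 4I) = 2, and the largest Jordan block has size 2 (the smallest k with rank((A + 4I)^k) = rank((A + 4I)^(k+1))).

So m_A(x) = (x + 4)^2.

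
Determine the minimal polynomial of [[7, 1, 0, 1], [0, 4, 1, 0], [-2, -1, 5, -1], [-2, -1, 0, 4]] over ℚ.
m_A(x) = (x - 5)^3

The characteristic polynomial factors as (x - 5)^4. The minimal polynomial is ∏(x - λ)^{k_λ} where k_λ is the size of the largest Jordan block at λ.

For λ = 5: rank(A - 5I) = 2, and the largest Jordan block has size 3 (the smallest k with rank((A - 5I)^k) = rank((A - 5I)^(k+1))).

So m_A(x) = (x - 5)^3.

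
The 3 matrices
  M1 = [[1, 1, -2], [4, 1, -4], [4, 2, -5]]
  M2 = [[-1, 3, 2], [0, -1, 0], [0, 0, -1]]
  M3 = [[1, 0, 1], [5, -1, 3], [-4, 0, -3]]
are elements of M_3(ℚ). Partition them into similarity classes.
Characteristic polynomials: χ_{M1} = (x + 1)^3, χ_{M2} = (x + 1)^3, χ_{M3} = (x + 1)^3.

{M1, M2}: invariant factors x + 1, (x + 1)^2.

{M3}: invariant factors (x + 1)^3.

Matrices are similar if and only if their invariant-factor lists agree; the partition into similarity classes is {M1, M2}, {M3}.

2 classes: {M1, M2}, {M3}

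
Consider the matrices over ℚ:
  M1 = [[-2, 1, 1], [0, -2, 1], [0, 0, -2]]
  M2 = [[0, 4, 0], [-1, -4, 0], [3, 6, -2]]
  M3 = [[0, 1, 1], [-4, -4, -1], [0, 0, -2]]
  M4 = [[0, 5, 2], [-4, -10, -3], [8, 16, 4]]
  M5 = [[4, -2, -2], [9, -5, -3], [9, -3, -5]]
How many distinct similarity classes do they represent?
Characteristic polynomials: χ_{M1} = (x + 2)^3, χ_{M2} = (x + 2)^3, χ_{M3} = (x + 2)^3, χ_{M4} = (x + 2)^3, χ_{M5} = (x + 2)^3.

{M1, M3, M4}: invariant factors (x + 2)^3.

{M2, M5}: invariant factors x + 2, (x + 2)^2.

Matrices are similar if and only if their invariant-factor lists agree; the partition into similarity classes is {M1, M3, M4}, {M2, M5}.

2 classes: {M1, M3, M4}, {M2, M5}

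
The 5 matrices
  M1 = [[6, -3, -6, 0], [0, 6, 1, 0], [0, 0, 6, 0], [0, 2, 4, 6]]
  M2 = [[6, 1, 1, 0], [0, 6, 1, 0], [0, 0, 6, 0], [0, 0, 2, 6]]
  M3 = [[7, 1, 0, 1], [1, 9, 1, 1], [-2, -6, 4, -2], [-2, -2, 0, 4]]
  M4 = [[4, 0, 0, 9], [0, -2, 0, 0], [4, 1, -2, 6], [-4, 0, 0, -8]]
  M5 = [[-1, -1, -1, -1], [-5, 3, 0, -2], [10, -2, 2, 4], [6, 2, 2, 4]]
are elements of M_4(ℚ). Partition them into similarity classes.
Characteristic polynomials: χ_{M1} = (x - 6)^4, χ_{M2} = (x - 6)^4, χ_{M3} = (x - 6)^4, χ_{M4} = (x + 2)^4, χ_{M5} = (x - 2)^4.

{M1, M2, M3}: invariant factors x - 6, (x - 6)^3.

{M4}: invariant factors (x + 2)^2, (x + 2)^2.

{M5}: invariant factors x - 2, (x - 2)^3.

Matrices are similar if and only if their invariant-factor lists agree; the partition into similarity classes is {M1, M2, M3}, {M4}, {M5}.

3 classes: {M1, M2, M3}, {M4}, {M5}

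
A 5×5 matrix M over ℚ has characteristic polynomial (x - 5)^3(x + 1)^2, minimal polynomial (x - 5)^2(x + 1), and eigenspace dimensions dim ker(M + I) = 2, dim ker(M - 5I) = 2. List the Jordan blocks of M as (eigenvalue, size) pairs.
λ = -1: algebraic multiplicity 2 (exponent in χ_M), largest block size 1 (exponent in m_M), 2 blocks (geometric multiplicity). These force block sizes [1, 1].
λ = 5: algebraic multiplicity 3 (exponent in χ_M), largest block size 2 (exponent in m_M), 2 blocks (geometric multiplicity). These force block sizes [2, 1].

Jordan blocks: (-1, 1), (-1, 1), (5, 2), (5, 1)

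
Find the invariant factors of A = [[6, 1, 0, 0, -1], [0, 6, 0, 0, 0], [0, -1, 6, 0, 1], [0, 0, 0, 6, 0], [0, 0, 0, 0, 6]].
The Jordan structure of A has elementary divisors (x - 6)^2, (x - 6), (x - 6), (x - 6). Arranging the block sizes at each eigenvalue in decreasing order and taking row products gives the invariant factors.

Invariant factors (smallest first, each dividing the next): x - 6, x - 6, x - 6, (x - 6)^2.

Check: the last factor (x - 6)^2 is the minimal polynomial, and the product (x - 6)^5 is the characteristic polynomial.

x - 6, x - 6, x - 6, (x - 6)^2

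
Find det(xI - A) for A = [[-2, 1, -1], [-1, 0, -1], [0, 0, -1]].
χ_A(x) = (x + 1)^3

xI - A = [[x + 2, -1, 1], [1, x, 1], [0, 0, x + 1]].

Expanding det(xI - A) along the first row:
det(xI - A) = + (x + 2)·det([[x, 1], [0, x + 1]]) - (-1)·det([[1, 1], [0, x + 1]]) + (1)·det([[1, x], [0, 0]]).

Evaluating gives χ_A(x) = x^3 + 3x^2 + 3x + 1 = (x + 1)^3.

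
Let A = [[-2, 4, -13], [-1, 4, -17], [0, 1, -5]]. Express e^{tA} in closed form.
e^{tA} = [[(-3*t^2/2 - t + 1)*e^{-t}, t*(3*t + 8)*e^{-t}/2, t*(-3*t - 26)*e^{-t}/2], [t*(-2*t - 1)*e^{-t}, (2*t^2 + 5*t + 1)*e^{-t}, t*(-2*t - 17)*e^{-t}], [-t^2*e^{-t}/2, t*(t + 2)*e^{-t}/2, (-t^2 - 8*t + 2)*e^{-t}/2]]

A has Jordan form J = [[-1, 1, 0], [0, -1, 1], [0, 0, -1]] with A = PJP^{-1}, so e^{tA} = P e^{tJ} P^{-1}.

For a Jordan block J_k(λ), e^{tJ_k(λ)} = e^{λt} · (I + tN + t^2 N^2/2! + ... + t^{k-1} N^{k-1}/(k-1)!) where N is the nilpotent superdiagonal part.

Assembling the blocks and conjugating back gives the entries of e^{tA} as shown above.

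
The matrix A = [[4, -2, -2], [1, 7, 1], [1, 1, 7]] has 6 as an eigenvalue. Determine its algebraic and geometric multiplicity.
The characteristic polynomial is (x - 6)^3, so the factor x - 6 appears with exponent 3: the algebraic multiplicity is 3.

rank(A - 6I) = 1, so the eigenspace has dimension 3 - 1 = 2: the geometric multiplicity is 2.

Since 2 < 3, A is not diagonalizable.

algebraic multiplicity 3, geometric multiplicity 2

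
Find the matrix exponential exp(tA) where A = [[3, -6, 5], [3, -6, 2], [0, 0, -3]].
A has Jordan form J = [[-3, 1, 0], [0, -3, 0], [0, 0, 0]] with A = PJP^{-1}, so e^{tA} = P e^{tJ} P^{-1}.

For a Jordan block J_k(λ), e^{tJ_k(λ)} = e^{λt} · (I + tN + t^2 N^2/2! + ... + t^{k-1} N^{k-1}/(k-1)!) where N is the nilpotent superdiagonal part.

Assembling the blocks and conjugating back gives the entries of e^{tA} as shown above.

e^{tA} = [[2 - e^{-3*t}, -2 + 2*e^{-3*t}, (-t + 2*e^{3*t} - 2)*e^{-3*t}], [1 - e^{-3*t}, -1 + 2*e^{-3*t}, (-t + e^{3*t} - 1)*e^{-3*t}], [0, 0, e^{-3*t}]]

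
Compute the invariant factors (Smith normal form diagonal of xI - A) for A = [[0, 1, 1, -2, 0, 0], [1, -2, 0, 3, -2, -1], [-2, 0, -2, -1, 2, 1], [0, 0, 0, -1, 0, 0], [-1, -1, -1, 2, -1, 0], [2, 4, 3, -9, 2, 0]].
x + 1, x + 1, (x + 1)^2, (x + 1)^2

The Jordan structure of A has elementary divisors (x + 1)^2, (x + 1)^2, (x + 1), (x + 1). Arranging the block sizes at each eigenvalue in decreasing order and taking row products gives the invariant factors.

Invariant factors (smallest first, each dividing the next): x + 1, x + 1, (x + 1)^2, (x + 1)^2.

Check: the last factor (x + 1)^2 is the minimal polynomial, and the product (x + 1)^6 is the characteristic polynomial.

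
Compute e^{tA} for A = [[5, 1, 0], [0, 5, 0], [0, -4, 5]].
e^{tA} = [[e^{5*t}, t*e^{5*t}, 0], [0, e^{5*t}, 0], [0, -4*t*e^{5*t}, e^{5*t}]]

A has Jordan form J = [[5, 1, 0], [0, 5, 0], [0, 0, 5]] with A = PJP^{-1}, so e^{tA} = P e^{tJ} P^{-1}.

For a Jordan block J_k(λ), e^{tJ_k(λ)} = e^{λt} · (I + tN + t^2 N^2/2! + ... + t^{k-1} N^{k-1}/(k-1)!) where N is the nilpotent superdiagonal part.

Assembling the blocks and conjugating back gives the entries of e^{tA} as shown above.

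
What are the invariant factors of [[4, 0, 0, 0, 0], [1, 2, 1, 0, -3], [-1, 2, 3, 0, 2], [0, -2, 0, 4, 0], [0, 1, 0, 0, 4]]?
x - 4, (x - 4)(x - 3)^3

The Jordan structure of A has elementary divisors (x - 3)^3, (x - 4), (x - 4). Arranging the block sizes at each eigenvalue in decreasing order and taking row products gives the invariant factors.

Invariant factors (smallest first, each dividing the next): x - 4, (x - 4)(x - 3)^3.

Check: the last factor (x - 4)(x - 3)^3 is the minimal polynomial, and the product (x - 4)^2(x - 3)^3 is the characteristic polynomial.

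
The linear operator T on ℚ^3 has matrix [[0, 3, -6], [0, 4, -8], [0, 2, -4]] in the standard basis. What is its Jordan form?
The characteristic polynomial is det(xI - A) = x^3, so the eigenvalues are 0 (algebraic multiplicity 3).

For λ = 0: rank(A) = 1, rank(A^2) = 0. The eigenspace has dimension 3 - 1 = 2, so there are 2 Jordan blocks; the rank sequence gives block sizes [2, 1].

Assembling the blocks gives the Jordan form J above.

J = [[0, 1, 0], [0, 0, 0], [0, 0, 0]]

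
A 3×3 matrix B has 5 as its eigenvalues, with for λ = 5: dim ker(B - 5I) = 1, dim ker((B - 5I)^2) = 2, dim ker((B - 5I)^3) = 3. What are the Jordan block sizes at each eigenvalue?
Jordan blocks: (5, 3)

λ = 5: successive nullity increments [1, 1, 1] count blocks of size ≥ k; block sizes are [3].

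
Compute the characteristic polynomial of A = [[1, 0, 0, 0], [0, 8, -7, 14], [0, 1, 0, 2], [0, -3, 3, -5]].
xI - A = [[x - 1, 0, 0, 0], [0, x - 8, 7, -14], [0, -1, x, -2], [0, 3, -3, x + 5]].

Expanding det(xI - A) along the first row:
det(xI - A) = + (x - 1)·det([[x - 8, 7, -14], [-1, x, -2], [3, -3, x + 5]]) - (0)·det([[0, 7, -14], [0, x, -2], [0, -3, x + 5]]) + (0)·det([[0, x - 8, -14], [0, -1, -2], [0, 3, x + 5]]) - (0)·det([[0, x - 8, 7], [0, -1, x], [0, 3, -3]]).

Evaluating gives χ_A(x) = x^4 - 4x^3 + 6x^2 - 4x + 1 = (x - 1)^4.

χ_A(x) = (x - 1)^4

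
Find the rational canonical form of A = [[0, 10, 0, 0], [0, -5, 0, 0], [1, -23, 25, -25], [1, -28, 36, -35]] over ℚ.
R = [[-5, 0, 0, 0], [0, 0, 0, 0], [0, 1, 0, -25], [0, 0, 1, -10]]

The invariant factors of A (the non-unit diagonal entries of the Smith normal form of xI - A over ℚ[x]) are x + 5, x(x + 5)^2, each dividing the next. The characteristic polynomial is their product, x(x + 5)^3.

The rational canonical form is the block-diagonal matrix of companion matrices C(f_i):
R = [[-5, 0, 0, 0], [0, 0, 0, 0], [0, 1, 0, -25], [0, 0, 1, -10]].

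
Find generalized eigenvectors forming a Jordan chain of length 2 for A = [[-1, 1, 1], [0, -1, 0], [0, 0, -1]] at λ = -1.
v_1 = [[0, 1, 0]]^T, v_2 = [[1, 0, 0]]^T

We seek v_1 ∈ ker((A + I)^2) \ ker(A + I), then set v_{i+1} = (A + I) v_i.

One such chain is v_1 = [[0, 1, 0]]^T, v_2 = [[1, 0, 0]]^T. Check: (A + I) v_2 = [[0, 0, 0]]^T = 0.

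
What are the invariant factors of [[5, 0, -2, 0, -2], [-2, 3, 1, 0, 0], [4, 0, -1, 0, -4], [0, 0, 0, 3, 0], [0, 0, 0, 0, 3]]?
x - 3, x - 3, (x - 3)^2(x - 1)

The Jordan structure of A has elementary divisors (x - 1), (x - 3)^2, (x - 3), (x - 3). Arranging the block sizes at each eigenvalue in decreasing order and taking row products gives the invariant factors.

Invariant factors (smallest first, each dividing the next): x - 3, x - 3, (x - 3)^2(x - 1).

Check: the last factor (x - 3)^2(x - 1) is the minimal polynomial, and the product (x - 3)^4(x - 1) is the characteristic polynomial.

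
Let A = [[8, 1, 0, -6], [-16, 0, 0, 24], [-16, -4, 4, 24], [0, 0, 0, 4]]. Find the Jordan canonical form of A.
The characteristic polynomial is det(xI - A) = (x - 4)^4, so the eigenvalues are 4 (algebraic multiplicity 4).

For λ = 4: rank(A - 4I) = 1, rank((A - 4I)^2) = 0. The eigenspace has dimension 4 - 1 = 3, so there are 3 Jordan blocks; the rank sequence gives block sizes [2, 1, 1].

Assembling the blocks gives the Jordan form J above.

J = [[4, 1, 0, 0], [0, 4, 0, 0], [0, 0, 4, 0], [0, 0, 0, 4]]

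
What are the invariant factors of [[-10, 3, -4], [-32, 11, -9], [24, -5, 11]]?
The Jordan structure of A has elementary divisors (x - 4)^3. Arranging the block sizes at each eigenvalue in decreasing order and taking row products gives the invariant factors.

Invariant factors (smallest first, each dividing the next): (x - 4)^3.

Check: the last factor (x - 4)^3 is the minimal polynomial, and the product (x - 4)^3 is the characteristic polynomial.

(x - 4)^3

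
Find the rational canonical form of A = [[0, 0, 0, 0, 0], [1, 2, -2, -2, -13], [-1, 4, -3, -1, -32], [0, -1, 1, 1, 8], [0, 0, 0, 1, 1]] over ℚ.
R = [[0, 0, 0, 0, 0], [1, 0, 0, 0, 3], [0, 1, 0, 0, -11], [0, 0, 1, 0, 8], [0, 0, 0, 1, 1]]

The invariant factors of A (the non-unit diagonal entries of the Smith normal form of xI - A over ℚ[x]) are x(x - 1)(x + 3)(x^2 - 3x + 1), each dividing the next. The characteristic polynomial is their product, x(x - 1)(x + 3)(x^2 - 3x + 1).

The rational canonical form is the block-diagonal matrix of companion matrices C(f_i):
R = [[0, 0, 0, 0, 0], [1, 0, 0, 0, 3], [0, 1, 0, 0, -11], [0, 0, 1, 0, 8], [0, 0, 0, 1, 1]].

Note the characteristic polynomial does not split into linear factors over ℚ, so A has no Jordan form over ℚ; the rational canonical form exists over any field.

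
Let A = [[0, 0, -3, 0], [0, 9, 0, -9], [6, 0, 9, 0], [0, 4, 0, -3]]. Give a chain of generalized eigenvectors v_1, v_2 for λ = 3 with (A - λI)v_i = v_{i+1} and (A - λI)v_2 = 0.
v_1 = [[0, 1, 0, 1]]^T, v_2 = [[0, -3, 0, -2]]^T

We seek v_1 ∈ ker((A - 3I)^2) \ ker(A - 3I), then set v_{i+1} = (A - 3I) v_i.

One such chain is v_1 = [[0, 1, 0, 1]]^T, v_2 = [[0, -3, 0, -2]]^T. Check: (A - 3I) v_2 = [[0, 0, 0, 0]]^T = 0.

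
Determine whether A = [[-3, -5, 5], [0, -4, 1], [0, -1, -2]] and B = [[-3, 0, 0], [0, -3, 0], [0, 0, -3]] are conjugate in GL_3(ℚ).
No.

Both have characteristic polynomial (x + 3)^3, but the minimal polynomial of A is (x + 3)^2 while the minimal polynomial of B is x + 3. The minimal polynomial is a similarity invariant, so A and B are not similar.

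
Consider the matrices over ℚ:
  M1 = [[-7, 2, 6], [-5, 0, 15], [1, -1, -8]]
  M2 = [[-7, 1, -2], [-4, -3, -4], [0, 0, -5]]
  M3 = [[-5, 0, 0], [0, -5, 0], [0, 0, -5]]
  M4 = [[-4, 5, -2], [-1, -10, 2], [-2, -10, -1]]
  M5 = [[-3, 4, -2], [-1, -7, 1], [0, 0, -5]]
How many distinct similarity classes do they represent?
2 classes: {M1, M2, M4, M5}, {M3}

Characteristic polynomials: χ_{M1} = (x + 5)^3, χ_{M2} = (x + 5)^3, χ_{M3} = (x + 5)^3, χ_{M4} = (x + 5)^3, χ_{M5} = (x + 5)^3.

{M1, M2, M4, M5}: invariant factors x + 5, (x + 5)^2.

{M3}: invariant factors x + 5, x + 5, x + 5.

Matrices are similar if and only if their invariant-factor lists agree; the partition into similarity classes is {M1, M2, M4, M5}, {M3}.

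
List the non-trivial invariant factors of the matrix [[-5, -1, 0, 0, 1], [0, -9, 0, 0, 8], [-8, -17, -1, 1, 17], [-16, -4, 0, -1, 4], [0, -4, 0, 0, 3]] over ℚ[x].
x + 1, (x + 1)^2(x + 5)^2

The Jordan structure of A has elementary divisors (x + 5)^2, (x + 1)^2, (x + 1). Arranging the block sizes at each eigenvalue in decreasing order and taking row products gives the invariant factors.

Invariant factors (smallest first, each dividing the next): x + 1, (x + 1)^2(x + 5)^2.

Check: the last factor (x + 1)^2(x + 5)^2 is the minimal polynomial, and the product (x + 1)^3(x + 5)^2 is the characteristic polynomial.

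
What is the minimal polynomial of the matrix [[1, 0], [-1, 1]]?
m_A(x) = (x - 1)^2

The characteristic polynomial factors as (x - 1)^2. The minimal polynomial is ∏(x - λ)^{k_λ} where k_λ is the size of the largest Jordan block at λ.

For λ = 1: rank(A - I) = 1, and the largest Jordan block has size 2 (the smallest k with rank((A - I)^k) = rank((A - I)^(k+1))).

So m_A(x) = (x - 1)^2.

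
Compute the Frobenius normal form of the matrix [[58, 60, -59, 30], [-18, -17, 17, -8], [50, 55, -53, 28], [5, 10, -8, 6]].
The invariant factors of A (the non-unit diagonal entries of the Smith normal form of xI - A over ℚ[x]) are (x + 2)^2(x^2 + 2x + 6), each dividing the next. The characteristic polynomial is their product, (x + 2)^2(x^2 + 2x + 6).

The rational canonical form is the block-diagonal matrix of companion matrices C(f_i):
R = [[0, 0, 0, -24], [1, 0, 0, -32], [0, 1, 0, -18], [0, 0, 1, -6]].

Note the characteristic polynomial does not split into linear factors over ℚ, so A has no Jordan form over ℚ; the rational canonical form exists over any field.

R = [[0, 0, 0, -24], [1, 0, 0, -32], [0, 1, 0, -18], [0, 0, 1, -6]]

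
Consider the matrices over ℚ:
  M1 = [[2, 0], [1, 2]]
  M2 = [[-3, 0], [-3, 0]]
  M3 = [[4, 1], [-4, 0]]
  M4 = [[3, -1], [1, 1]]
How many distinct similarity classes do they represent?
Characteristic polynomials: χ_{M1} = (x - 2)^2, χ_{M2} = x(x + 3), χ_{M3} = (x - 2)^2, χ_{M4} = (x - 2)^2.

{M1, M3, M4}: invariant factors (x - 2)^2.

{M2}: invariant factors x(x + 3).

Matrices are similar if and only if their invariant-factor lists agree; the partition into similarity classes is {M1, M3, M4}, {M2}.

2 classes: {M1, M3, M4}, {M2}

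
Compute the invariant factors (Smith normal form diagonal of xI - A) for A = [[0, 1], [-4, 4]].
The Jordan structure of A has elementary divisors (x - 2)^2. Arranging the block sizes at each eigenvalue in decreasing order and taking row products gives the invariant factors.

Invariant factors (smallest first, each dividing the next): (x - 2)^2.

Check: the last factor (x - 2)^2 is the minimal polynomial, and the product (x - 2)^2 is the characteristic polynomial.

(x - 2)^2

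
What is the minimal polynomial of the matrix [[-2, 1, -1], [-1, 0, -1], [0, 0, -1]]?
m_A(x) = (x + 1)^2

The characteristic polynomial factors as (x + 1)^3. The minimal polynomial is ∏(x - λ)^{k_λ} where k_λ is the size of the largest Jordan block at λ.

For λ = -1: rank(A + I) = 1, and the largest Jordan block has size 2 (the smallest k with rank((A + I)^k) = rank((A + I)^(k+1))).

So m_A(x) = (x + 1)^2.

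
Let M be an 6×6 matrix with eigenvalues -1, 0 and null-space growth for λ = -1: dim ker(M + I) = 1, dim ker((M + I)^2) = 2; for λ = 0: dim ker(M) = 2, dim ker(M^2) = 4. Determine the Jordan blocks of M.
Jordan blocks: (-1, 2), (0, 2), (0, 2)

λ = -1: successive nullity increments [1, 1] count blocks of size ≥ k; block sizes are [2].
λ = 0: successive nullity increments [2, 2] count blocks of size ≥ k; block sizes are [2, 2].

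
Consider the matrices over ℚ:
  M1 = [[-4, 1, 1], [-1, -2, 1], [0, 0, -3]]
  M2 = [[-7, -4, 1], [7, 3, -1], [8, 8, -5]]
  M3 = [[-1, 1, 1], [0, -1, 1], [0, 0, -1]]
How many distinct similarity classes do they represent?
Characteristic polynomials: χ_{M1} = (x + 3)^3, χ_{M2} = (x + 3)^3, χ_{M3} = (x + 1)^3.

{M1}: invariant factors x + 3, (x + 3)^2.

{M2}: invariant factors (x + 3)^3.

{M3}: invariant factors (x + 1)^3.

Matrices are similar if and only if their invariant-factor lists agree; the partition into similarity classes is {M1}, {M2}, {M3}.

3 classes: {M1}, {M2}, {M3}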